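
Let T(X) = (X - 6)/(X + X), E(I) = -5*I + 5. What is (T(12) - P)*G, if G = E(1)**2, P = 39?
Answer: 0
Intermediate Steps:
E(I) = 5 - 5*I
T(X) = (-6 + X)/(2*X) (T(X) = (-6 + X)/((2*X)) = (-6 + X)*(1/(2*X)) = (-6 + X)/(2*X))
G = 0 (G = (5 - 5*1)**2 = (5 - 5)**2 = 0**2 = 0)
(T(12) - P)*G = ((1/2)*(-6 + 12)/12 - 1*39)*0 = ((1/2)*(1/12)*6 - 39)*0 = (1/4 - 39)*0 = -155/4*0 = 0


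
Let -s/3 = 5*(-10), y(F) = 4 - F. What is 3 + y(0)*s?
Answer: 603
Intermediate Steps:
s = 150 (s = -15*(-10) = -3*(-50) = 150)
3 + y(0)*s = 3 + (4 - 1*0)*150 = 3 + (4 + 0)*150 = 3 + 4*150 = 3 + 600 = 603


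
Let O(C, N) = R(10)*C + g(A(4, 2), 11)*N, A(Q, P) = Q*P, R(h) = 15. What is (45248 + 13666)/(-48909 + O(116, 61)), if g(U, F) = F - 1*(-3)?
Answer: -58914/46315 ≈ -1.2720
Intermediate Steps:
A(Q, P) = P*Q
g(U, F) = 3 + F (g(U, F) = F + 3 = 3 + F)
O(C, N) = 14*N + 15*C (O(C, N) = 15*C + (3 + 11)*N = 15*C + 14*N = 14*N + 15*C)
(45248 + 13666)/(-48909 + O(116, 61)) = (45248 + 13666)/(-48909 + (14*61 + 15*116)) = 58914/(-48909 + (854 + 1740)) = 58914/(-48909 + 2594) = 58914/(-46315) = 58914*(-1/46315) = -58914/46315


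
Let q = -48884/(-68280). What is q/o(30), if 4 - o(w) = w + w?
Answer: -12221/955920 ≈ -0.012785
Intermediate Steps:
o(w) = 4 - 2*w (o(w) = 4 - (w + w) = 4 - 2*w)
q = 12221/17070 (q = -48884*(-1/68280) = 12221/17070 ≈ 0.71593)
q/o(30) = 12221/(17070*(4 - 2*30)) = 12221/(17070*(4 - 60)) = (12221/17070)/(-56) = (12221/17070)*(-1/56) = -12221/955920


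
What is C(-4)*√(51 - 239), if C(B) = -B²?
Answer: -32*I*√47 ≈ -219.38*I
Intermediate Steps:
C(-4)*√(51 - 239) = (-1*(-4)²)*√(51 - 239) = (-1*16)*√(-188) = -32*I*√47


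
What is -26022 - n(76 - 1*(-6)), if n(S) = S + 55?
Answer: -26159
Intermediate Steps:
n(S) = 55 + S
-26022 - n(76 - 1*(-6)) = -26022 - (55 + (76 - 1*(-6))) = -26022 - (55 + (76 + 6)) = -26022 - (55 + 82) = -26022 - 1*137 = -26022 - 137 = -26159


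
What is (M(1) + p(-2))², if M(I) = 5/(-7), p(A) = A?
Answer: 361/49 ≈ 7.3673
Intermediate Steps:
M(I) = -5/7 (M(I) = 5*(-⅐) = -5/7)
(M(1) + p(-2))² = (-5/7 - 2)² = (-19/7)² = 361/49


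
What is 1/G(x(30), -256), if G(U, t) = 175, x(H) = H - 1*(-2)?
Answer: 1/175 ≈ 0.0057143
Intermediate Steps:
x(H) = 2 + H (x(H) = H + 2 = 2 + H)
1/G(x(30), -256) = 1/175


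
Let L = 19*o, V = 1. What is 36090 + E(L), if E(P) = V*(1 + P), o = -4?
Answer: 36015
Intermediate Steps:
L = -76 (L = 19*(-4) = -76)
E(P) = 1 + P (E(P) = 1*(1 + P) = 1 + P)
36090 + E(L) = 36090 + (1 - 76) = 36090 - 75 = 36015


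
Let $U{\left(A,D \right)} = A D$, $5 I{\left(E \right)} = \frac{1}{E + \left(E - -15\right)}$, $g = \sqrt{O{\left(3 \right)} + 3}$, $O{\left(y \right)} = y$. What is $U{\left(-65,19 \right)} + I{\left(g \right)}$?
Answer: $- \frac{82744}{67} - \frac{2 \sqrt{6}}{1005} \approx -1235.0$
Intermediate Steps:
$g = \sqrt{6}$ ($g = \sqrt{3 + 3} = \sqrt{6} \approx 2.4495$)
$I{\left(E \right)} = \frac{1}{5 \left(15 + 2 E\right)}$ ($I{\left(E \right)} = \frac{1}{5 \left(E + \left(E - -15\right)\right)} = \frac{1}{5 \left(E + \left(E + 15\right)\right)} = \frac{1}{5 \left(E + \left(15 + E\right)\right)} = \frac{1}{5 \left(15 + 2 E\right)}$)
$U{\left(-65,19 \right)} + I{\left(g \right)} = \left(-65\right) 19 + \frac{1}{5 \left(15 + 2 \sqrt{6}\right)} = -1235 + \frac{1}{5 \left(15 + 2 \sqrt{6}\right)}$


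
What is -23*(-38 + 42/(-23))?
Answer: 916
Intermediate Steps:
-23*(-38 + 42/(-23)) = -23*(-38 + 42*(-1/23)) = -23*(-38 - 42/23) = -23*(-916/23) = 916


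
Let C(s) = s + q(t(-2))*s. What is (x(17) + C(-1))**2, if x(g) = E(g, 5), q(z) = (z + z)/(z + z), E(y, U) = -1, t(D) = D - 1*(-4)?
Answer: 9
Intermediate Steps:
t(D) = 4 + D (t(D) = D + 4 = 4 + D)
q(z) = 1 (q(z) = (2*z)/((2*z)) = (2*z)*(1/(2*z)) = 1)
x(g) = -1
C(s) = 2*s (C(s) = s + 1*s = s + s = 2*s)
(x(17) + C(-1))**2 = (-1 + 2*(-1))**2 = (-1 - 2)**2 = (-3)**2 = 9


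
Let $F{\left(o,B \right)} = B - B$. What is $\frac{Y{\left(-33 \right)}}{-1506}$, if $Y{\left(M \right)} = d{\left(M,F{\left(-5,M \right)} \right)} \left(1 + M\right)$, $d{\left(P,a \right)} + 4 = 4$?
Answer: $0$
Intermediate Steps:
$F{\left(o,B \right)} = 0$
$d{\left(P,a \right)} = 0$ ($d{\left(P,a \right)} = -4 + 4 = 0$)
$Y{\left(M \right)} = 0$ ($Y{\left(M \right)} = 0 \left(1 + M\right) = 0$)
$\frac{Y{\left(-33 \right)}}{-1506} = \frac{0}{-1506} = 0 \left(- \frac{1}{1506}\right) = 0$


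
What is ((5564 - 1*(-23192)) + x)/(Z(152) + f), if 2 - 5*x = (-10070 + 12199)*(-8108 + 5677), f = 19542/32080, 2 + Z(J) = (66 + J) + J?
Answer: 17064574248/5912491 ≈ 2886.2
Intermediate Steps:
Z(J) = 64 + 2*J (Z(J) = -2 + ((66 + J) + J) = -2 + (66 + 2*J) = 64 + 2*J)
f = 9771/16040 (f = 19542*(1/32080) = 9771/16040 ≈ 0.60916)
x = 5175601/5 (x = 2/5 - (-10070 + 12199)*(-8108 + 5677)/5 = 2/5 - 2129*(-2431)/5 = 2/5 - 1/5*(-5175599) = 2/5 + 5175599/5 = 5175601/5 ≈ 1.0351e+6)
((5564 - 1*(-23192)) + x)/(Z(152) + f) = ((5564 - 1*(-23192)) + 5175601/5)/((64 + 2*152) + 9771/16040) = ((5564 + 23192) + 5175601/5)/((64 + 304) + 9771/16040) = (28756 + 5175601/5)/(368 + 9771/16040) = 5319381/(5*(5912491/16040)) = (5319381/5)*(16040/5912491) = 17064574248/5912491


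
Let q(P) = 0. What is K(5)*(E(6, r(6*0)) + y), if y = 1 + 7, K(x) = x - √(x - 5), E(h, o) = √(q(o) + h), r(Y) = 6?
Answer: 40 + 5*√6 ≈ 52.247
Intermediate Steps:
E(h, o) = √h (E(h, o) = √(0 + h) = √h)
K(x) = x - √(-5 + x)
y = 8
K(5)*(E(6, r(6*0)) + y) = (5 - √(-5 + 5))*(√6 + 8) = (5 - √0)*(8 + √6) = (5 - 1*0)*(8 + √6) = (5 + 0)*(8 + √6) = 5*(8 + √6) = 40 + 5*√6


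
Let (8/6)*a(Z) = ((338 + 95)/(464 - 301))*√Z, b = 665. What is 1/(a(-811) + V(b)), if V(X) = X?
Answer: 282694160/189360098611 - 846948*I*√811/189360098611 ≈ 0.0014929 - 0.00012737*I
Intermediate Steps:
a(Z) = 1299*√Z/652 (a(Z) = 3*(((338 + 95)/(464 - 301))*√Z)/4 = 3*((433/163)*√Z)/4 = 3*((433*(1/163))*√Z)/4 = 3*(433*√Z/163)/4 = 1299*√Z/652)
1/(a(-811) + V(b)) = 1/(1299*√(-811)/652 + 665) = 1/(1299*(I*√811)/652 + 665) = 1/(1299*I*√811/652 + 665) = 1/(665 + 1299*I*√811/652)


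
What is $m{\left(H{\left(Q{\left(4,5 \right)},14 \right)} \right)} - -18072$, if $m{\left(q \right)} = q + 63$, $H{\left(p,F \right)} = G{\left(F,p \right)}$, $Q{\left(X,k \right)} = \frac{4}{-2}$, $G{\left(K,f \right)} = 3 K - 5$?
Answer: $18172$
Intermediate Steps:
$G{\left(K,f \right)} = -5 + 3 K$
$Q{\left(X,k \right)} = -2$ ($Q{\left(X,k \right)} = 4 \left(- \frac{1}{2}\right) = -2$)
$H{\left(p,F \right)} = -5 + 3 F$
$m{\left(q \right)} = 63 + q$
$m{\left(H{\left(Q{\left(4,5 \right)},14 \right)} \right)} - -18072 = \left(63 + \left(-5 + 3 \cdot 14\right)\right) - -18072 = \left(63 + \left(-5 + 42\right)\right) + 18072 = \left(63 + 37\right) + 18072 = 100 + 18072 = 18172$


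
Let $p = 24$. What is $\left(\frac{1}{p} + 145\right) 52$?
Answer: $\frac{45253}{6} \approx 7542.2$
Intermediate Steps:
$\left(\frac{1}{p} + 145\right) 52 = \left(\frac{1}{24} + 145\right) 52 = \frac{3481}{24} \cdot 52 = \frac{45253}{6}$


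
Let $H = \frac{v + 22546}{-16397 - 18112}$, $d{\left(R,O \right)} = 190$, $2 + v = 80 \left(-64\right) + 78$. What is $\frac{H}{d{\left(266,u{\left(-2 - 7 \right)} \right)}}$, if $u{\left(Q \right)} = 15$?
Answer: $- \frac{2917}{1092785} \approx -0.0026693$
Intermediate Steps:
$v = -5044$ ($v = -2 + \left(80 \left(-64\right) + 78\right) = -2 + \left(-5120 + 78\right) = -2 - 5042 = -5044$)
$H = - \frac{5834}{11503}$ ($H = \frac{-5044 + 22546}{-16397 - 18112} = \frac{17502}{-34509} = 17502 \left(- \frac{1}{34509}\right) = - \frac{5834}{11503} \approx -0.50717$)
$\frac{H}{d{\left(266,u{\left(-2 - 7 \right)} \right)}} = - \frac{5834}{11503 \cdot 190} = \left(- \frac{5834}{11503}\right) \frac{1}{190} = - \frac{2917}{1092785}$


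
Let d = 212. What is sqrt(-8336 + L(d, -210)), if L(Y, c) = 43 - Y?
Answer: 9*I*sqrt(105) ≈ 92.223*I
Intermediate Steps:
sqrt(-8336 + L(d, -210)) = sqrt(-8336 + (43 - 1*212)) = sqrt(-8336 + (43 - 212)) = sqrt(-8336 - 169) = sqrt(-8505) = 9*I*sqrt(105)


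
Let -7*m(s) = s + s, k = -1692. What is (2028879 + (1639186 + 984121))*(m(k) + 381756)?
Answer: 1778248918248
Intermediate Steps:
m(s) = -2*s/7 (m(s) = -(s + s)/7 = -2*s/7)
(2028879 + (1639186 + 984121))*(m(k) + 381756) = (2028879 + (1639186 + 984121))*(-2/7*(-1692) + 381756) = (2028879 + 2623307)*(3384/7 + 381756) = 4652186*(2675676/7) = 1778248918248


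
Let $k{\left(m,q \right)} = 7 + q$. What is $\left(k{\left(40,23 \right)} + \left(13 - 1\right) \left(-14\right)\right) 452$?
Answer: $-62376$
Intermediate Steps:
$\left(k{\left(40,23 \right)} + \left(13 - 1\right) \left(-14\right)\right) 452 = \left(\left(7 + 23\right) + \left(13 - 1\right) \left(-14\right)\right) 452 = \left(30 + 12 \left(-14\right)\right) 452 = \left(30 - 168\right) 452 = \left(-138\right) 452 = -62376$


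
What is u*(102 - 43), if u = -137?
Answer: -8083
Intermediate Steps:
u*(102 - 43) = -137*(102 - 43) = -137*59 = -8083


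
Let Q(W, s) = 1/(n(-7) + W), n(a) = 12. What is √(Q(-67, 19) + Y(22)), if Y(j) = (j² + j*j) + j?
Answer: √2994695/55 ≈ 31.464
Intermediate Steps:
Y(j) = j + 2*j² (Y(j) = (j² + j²) + j = 2*j² + j = j + 2*j²)
Q(W, s) = 1/(12 + W)
√(Q(-67, 19) + Y(22)) = √(1/(12 - 67) + 22*(1 + 2*22)) = √(1/(-55) + 22*(1 + 44)) = √(-1/55 + 22*45) = √(-1/55 + 990) = √(54449/55) = √2994695/55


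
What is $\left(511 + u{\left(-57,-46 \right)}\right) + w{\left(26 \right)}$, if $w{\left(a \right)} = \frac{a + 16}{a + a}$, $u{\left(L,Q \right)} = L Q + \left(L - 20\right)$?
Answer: $\frac{79477}{26} \approx 3056.8$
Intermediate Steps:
$u{\left(L,Q \right)} = -20 + L + L Q$ ($u{\left(L,Q \right)} = L Q + \left(-20 + L\right) = -20 + L + L Q$)
$w{\left(a \right)} = \frac{16 + a}{2 a}$
$\left(511 + u{\left(-57,-46 \right)}\right) + w{\left(26 \right)} = \left(511 - -2545\right) + \frac{16 + 26}{2 \cdot 26} = \left(511 - -2545\right) + \frac{1}{2} \cdot \frac{1}{26} \cdot 42 = \left(511 + 2545\right) + \frac{21}{26} = 3056 + \frac{21}{26} = \frac{79477}{26}$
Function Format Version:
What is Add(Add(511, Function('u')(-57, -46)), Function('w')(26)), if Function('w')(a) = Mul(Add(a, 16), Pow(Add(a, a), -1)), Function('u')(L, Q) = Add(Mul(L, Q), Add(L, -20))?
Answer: Rational(79477, 26) ≈ 3056.8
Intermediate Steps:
Function('u')(L, Q) = Add(-20, L, Mul(L, Q)) (Function('u')(L, Q) = Add(Mul(L, Q), Add(-20, L)) = Add(-20, L, Mul(L, Q)))
Function('w')(a) = Mul(Rational(1, 2), Pow(a, -1), Add(16, a)) (Function('w')(a) = Mul(Add(16, a), Pow(Mul(2, a), -1)) = Mul(Add(16, a), Mul(Rational(1, 2), Pow(a, -1))) = Mul(Rational(1, 2), Pow(a, -1), Add(16, a)))
Add(Add(511, Function('u')(-57, -46)), Function('w')(26)) = Add(Add(511, Add(-20, -57, Mul(-57, -46))), Mul(Rational(1, 2), Pow(26, -1), Add(16, 26))) = Add(Add(511, Add(-20, -57, 2622)), Mul(Rational(1, 2), Rational(1, 26), 42)) = Add(Add(511, 2545), Rational(21, 26)) = Add(3056, Rational(21, 26)) = Rational(79477, 26)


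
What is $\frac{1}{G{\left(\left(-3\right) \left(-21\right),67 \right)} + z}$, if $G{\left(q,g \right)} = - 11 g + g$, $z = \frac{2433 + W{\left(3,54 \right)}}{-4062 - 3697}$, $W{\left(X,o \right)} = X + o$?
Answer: $- \frac{7759}{5201020} \approx -0.0014918$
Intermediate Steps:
$z = - \frac{2490}{7759}$ ($z = \frac{2433 + \left(3 + 54\right)}{-4062 - 3697} = \frac{2433 + 57}{-7759} = 2490 \left(- \frac{1}{7759}\right) = - \frac{2490}{7759} \approx -0.32092$)
$G{\left(q,g \right)} = - 10 g$
$\frac{1}{G{\left(\left(-3\right) \left(-21\right),67 \right)} + z} = \frac{1}{\left(-10\right) 67 - \frac{2490}{7759}} = \frac{1}{-670 - \frac{2490}{7759}} = \frac{1}{- \frac{5201020}{7759}} = - \frac{7759}{5201020}$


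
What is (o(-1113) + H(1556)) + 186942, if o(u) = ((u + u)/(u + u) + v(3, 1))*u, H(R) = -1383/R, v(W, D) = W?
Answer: 283953057/1556 ≈ 1.8249e+5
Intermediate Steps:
o(u) = 4*u (o(u) = ((u + u)/(u + u) + 3)*u = ((2*u)/((2*u)) + 3)*u = ((2*u)*(1/(2*u)) + 3)*u = (1 + 3)*u = 4*u)
(o(-1113) + H(1556)) + 186942 = (4*(-1113) - 1383/1556) + 186942 = (-4452 - 1383*1/1556) + 186942 = (-4452 - 1383/1556) + 186942 = -6928695/1556 + 186942 = 283953057/1556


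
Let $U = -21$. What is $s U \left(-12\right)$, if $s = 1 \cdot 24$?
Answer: $6048$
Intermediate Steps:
$s = 24$
$s U \left(-12\right) = 24 \left(\left(-21\right) \left(-12\right)\right) = 24 \cdot 252 = 6048$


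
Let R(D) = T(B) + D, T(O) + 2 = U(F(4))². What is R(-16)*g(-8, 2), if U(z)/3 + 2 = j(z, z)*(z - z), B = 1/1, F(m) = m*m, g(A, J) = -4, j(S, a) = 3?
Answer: -72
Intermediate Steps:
F(m) = m²
B = 1
U(z) = -6 (U(z) = -6 + 3*(3*(z - z)) = -6 + 3*(3*0) = -6 + 3*0 = -6 + 0 = -6)
T(O) = 34 (T(O) = -2 + (-6)² = -2 + 36 = 34)
R(D) = 34 + D
R(-16)*g(-8, 2) = (34 - 16)*(-4) = 18*(-4) = -72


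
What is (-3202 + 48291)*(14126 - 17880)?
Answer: -169264106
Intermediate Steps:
(-3202 + 48291)*(14126 - 17880) = 45089*(-3754) = -169264106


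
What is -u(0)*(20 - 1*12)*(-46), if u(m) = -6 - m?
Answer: -2208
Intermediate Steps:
-u(0)*(20 - 1*12)*(-46) = -(-6 - 1*0)*(20 - 1*12)*(-46) = -(-6 + 0)*(20 - 12)*(-46) = -(-6*8)*(-46) = -(-48)*(-46) = -1*2208 = -2208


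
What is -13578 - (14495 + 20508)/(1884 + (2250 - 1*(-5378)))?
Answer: -4454791/328 ≈ -13582.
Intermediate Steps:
-13578 - (14495 + 20508)/(1884 + (2250 - 1*(-5378))) = -13578 - 35003/(1884 + (2250 + 5378)) = -13578 - 35003/(1884 + 7628) = -13578 - 35003/9512 = -13578 - 1*1207/328 = -13578 - 1207/328 = -4454791/328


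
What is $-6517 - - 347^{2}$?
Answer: $113892$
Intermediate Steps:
$-6517 - - 347^{2} = -6517 - \left(-1\right) 120409 = -6517 - -120409 = -6517 + 120409 = 113892$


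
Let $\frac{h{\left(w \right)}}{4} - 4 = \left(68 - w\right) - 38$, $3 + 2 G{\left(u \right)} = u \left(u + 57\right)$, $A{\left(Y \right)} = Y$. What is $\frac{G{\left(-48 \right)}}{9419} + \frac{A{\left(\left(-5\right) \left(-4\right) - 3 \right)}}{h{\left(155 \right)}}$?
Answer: $- \frac{265393}{4558796} \approx -0.058216$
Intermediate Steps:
$G{\left(u \right)} = - \frac{3}{2} + \frac{u \left(57 + u\right)}{2}$ ($G{\left(u \right)} = - \frac{3}{2} + \frac{u \left(u + 57\right)}{2} = - \frac{3}{2} + \frac{u \left(57 + u\right)}{2}$)
$h{\left(w \right)} = 136 - 4 w$ ($h{\left(w \right)} = 16 + 4 \left(\left(68 - w\right) - 38\right) = 16 + 4 \left(30 - w\right) = 16 - \left(-120 + 4 w\right) = 136 - 4 w$)
$\frac{G{\left(-48 \right)}}{9419} + \frac{A{\left(\left(-5\right) \left(-4\right) - 3 \right)}}{h{\left(155 \right)}} = \frac{- \frac{3}{2} + \frac{\left(-48\right)^{2}}{2} + \frac{57}{2} \left(-48\right)}{9419} + \frac{\left(-5\right) \left(-4\right) - 3}{136 - 620} = \left(- \frac{3}{2} + \frac{1}{2} \cdot 2304 - 1368\right) \frac{1}{9419} + \frac{20 - 3}{136 - 620} = \left(- \frac{3}{2} + 1152 - 1368\right) \frac{1}{9419} + \frac{17}{-484} = \left(- \frac{435}{2}\right) \frac{1}{9419} + 17 \left(- \frac{1}{484}\right) = - \frac{435}{18838} - \frac{17}{484} = - \frac{265393}{4558796}$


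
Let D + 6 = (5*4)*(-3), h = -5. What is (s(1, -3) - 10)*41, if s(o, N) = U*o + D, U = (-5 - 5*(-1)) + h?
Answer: -3321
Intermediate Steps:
D = -66 (D = -6 + (5*4)*(-3) = -6 + 20*(-3) = -6 - 60 = -66)
U = -5 (U = (-5 - 5*(-1)) - 5 = (-5 + 5) - 5 = 0 - 5 = -5)
s(o, N) = -66 - 5*o (s(o, N) = -5*o - 66 = -66 - 5*o)
(s(1, -3) - 10)*41 = ((-66 - 5*1) - 10)*41 = ((-66 - 5) - 10)*41 = (-71 - 10)*41 = -81*41 = -3321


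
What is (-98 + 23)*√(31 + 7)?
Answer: -75*√38 ≈ -462.33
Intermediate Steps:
(-98 + 23)*√(31 + 7) = -75*√38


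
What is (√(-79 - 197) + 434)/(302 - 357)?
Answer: -434/55 - 2*I*√69/55 ≈ -7.8909 - 0.30206*I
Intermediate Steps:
(√(-79 - 197) + 434)/(302 - 357) = (√(-276) + 434)/(-55) = (2*I*√69 + 434)*(-1/55) = (434 + 2*I*√69)*(-1/55) = -434/55 - 2*I*√69/55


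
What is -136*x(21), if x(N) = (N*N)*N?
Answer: -1259496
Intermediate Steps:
x(N) = N³ (x(N) = N²*N = N³)
-136*x(21) = -136*21³ = -136*9261 = -1259496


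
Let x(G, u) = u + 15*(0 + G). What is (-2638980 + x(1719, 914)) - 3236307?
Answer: -5848588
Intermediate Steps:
x(G, u) = u + 15*G
(-2638980 + x(1719, 914)) - 3236307 = (-2638980 + (914 + 15*1719)) - 3236307 = (-2638980 + (914 + 25785)) - 3236307 = (-2638980 + 26699) - 3236307 = -2612281 - 3236307 = -5848588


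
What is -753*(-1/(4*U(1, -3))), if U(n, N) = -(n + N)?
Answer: 753/8 ≈ 94.125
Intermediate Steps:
U(n, N) = -N - n (U(n, N) = -(N + n) = -N - n)
-753*(-1/(4*U(1, -3))) = -753*(-1/(4*(-1*(-3) - 1*1))) = -753*(-1/(4*(3 - 1))) = -753/((2*(-1))*4) = -753/((-2*4)) = -753/(-8) = -753*(-⅛) = 753/8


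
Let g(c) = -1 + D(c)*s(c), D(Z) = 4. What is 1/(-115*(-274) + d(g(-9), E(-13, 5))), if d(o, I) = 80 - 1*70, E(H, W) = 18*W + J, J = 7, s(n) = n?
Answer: 1/31520 ≈ 3.1726e-5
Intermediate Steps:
g(c) = -1 + 4*c
E(H, W) = 7 + 18*W (E(H, W) = 18*W + 7 = 7 + 18*W)
d(o, I) = 10 (d(o, I) = 80 - 70 = 10)
1/(-115*(-274) + d(g(-9), E(-13, 5))) = 1/(-115*(-274) + 10) = 1/(31510 + 10) = 1/31520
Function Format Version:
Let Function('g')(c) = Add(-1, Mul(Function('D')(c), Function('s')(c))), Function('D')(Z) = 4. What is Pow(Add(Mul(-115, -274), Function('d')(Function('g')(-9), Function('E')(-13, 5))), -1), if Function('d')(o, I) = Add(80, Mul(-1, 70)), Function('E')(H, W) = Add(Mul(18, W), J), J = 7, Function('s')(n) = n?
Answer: Rational(1, 31520) ≈ 3.1726e-5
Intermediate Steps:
Function('g')(c) = Add(-1, Mul(4, c))
Function('E')(H, W) = Add(7, Mul(18, W)) (Function('E')(H, W) = Add(Mul(18, W), 7) = Add(7, Mul(18, W)))
Function('d')(o, I) = 10 (Function('d')(o, I) = Add(80, -70) = 10)
Pow(Add(Mul(-115, -274), Function('d')(Function('g')(-9), Function('E')(-13, 5))), -1) = Pow(Add(Mul(-115, -274), 10), -1) = Pow(Add(31510, 10), -1) = Pow(31520, -1) = Rational(1, 31520)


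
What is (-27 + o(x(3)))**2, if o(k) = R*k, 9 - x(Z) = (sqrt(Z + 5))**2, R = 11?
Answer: 256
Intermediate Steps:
x(Z) = 4 - Z (x(Z) = 9 - (sqrt(Z + 5))**2 = 9 - (sqrt(5 + Z))**2 = 9 - (5 + Z) = 9 + (-5 - Z) = 4 - Z)
o(k) = 11*k
(-27 + o(x(3)))**2 = (-27 + 11*(4 - 1*3))**2 = (-27 + 11*(4 - 3))**2 = (-27 + 11*1)**2 = (-27 + 11)**2 = (-16)**2 = 256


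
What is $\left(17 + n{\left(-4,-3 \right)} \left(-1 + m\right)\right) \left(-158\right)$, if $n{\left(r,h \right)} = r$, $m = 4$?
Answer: $-790$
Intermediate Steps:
$\left(17 + n{\left(-4,-3 \right)} \left(-1 + m\right)\right) \left(-158\right) = \left(17 - 4 \left(-1 + 4\right)\right) \left(-158\right) = \left(17 - 12\right) \left(-158\right) = 5 \left(-158\right) = -790$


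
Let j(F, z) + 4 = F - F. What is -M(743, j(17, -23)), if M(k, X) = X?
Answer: 4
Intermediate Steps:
j(F, z) = -4 (j(F, z) = -4 + (F - F) = -4 + 0 = -4)
-M(743, j(17, -23)) = -1*(-4) = 4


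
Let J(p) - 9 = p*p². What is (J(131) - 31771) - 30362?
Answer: 2185967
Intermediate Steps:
J(p) = 9 + p³ (J(p) = 9 + p*p² = 9 + p³)
(J(131) - 31771) - 30362 = ((9 + 131³) - 31771) - 30362 = ((9 + 2248091) - 31771) - 30362 = (2248100 - 31771) - 30362 = 2216329 - 30362 = 2185967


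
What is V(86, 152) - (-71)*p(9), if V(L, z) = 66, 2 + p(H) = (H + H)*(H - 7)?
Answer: 2480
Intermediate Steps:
p(H) = -2 + 2*H*(-7 + H) (p(H) = -2 + (H + H)*(H - 7) = -2 + (2*H)*(-7 + H) = -2 + 2*H*(-7 + H))
V(86, 152) - (-71)*p(9) = 66 - (-71)*(-2 - 14*9 + 2*9**2) = 66 - (-71)*(-2 - 126 + 2*81) = 66 - (-71)*(-2 - 126 + 162) = 66 - (-71)*34 = 66 - 1*(-2414) = 66 + 2414 = 2480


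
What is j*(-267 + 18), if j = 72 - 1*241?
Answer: 42081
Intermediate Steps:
j = -169 (j = 72 - 241 = -169)
j*(-267 + 18) = -169*(-267 + 18) = -169*(-249) = 42081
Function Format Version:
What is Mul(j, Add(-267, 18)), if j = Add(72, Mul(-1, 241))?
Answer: 42081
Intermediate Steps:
j = -169 (j = Add(72, -241) = -169)
Mul(j, Add(-267, 18)) = Mul(-169, Add(-267, 18)) = Mul(-169, -249) = 42081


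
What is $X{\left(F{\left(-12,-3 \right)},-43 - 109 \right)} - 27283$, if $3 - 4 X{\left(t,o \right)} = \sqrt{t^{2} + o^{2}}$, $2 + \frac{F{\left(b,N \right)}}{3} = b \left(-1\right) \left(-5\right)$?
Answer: $- \frac{109129}{4} - \frac{5 \sqrt{577}}{2} \approx -27342.0$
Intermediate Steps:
$F{\left(b,N \right)} = -6 + 15 b$ ($F{\left(b,N \right)} = -6 + 3 b \left(-1\right) \left(-5\right) = -6 + 3 - b \left(-5\right) = -6 + 3 \cdot 5 b = -6 + 15 b$)
$X{\left(t,o \right)} = \frac{3}{4} - \frac{\sqrt{o^{2} + t^{2}}}{4}$ ($X{\left(t,o \right)} = \frac{3}{4} - \frac{\sqrt{t^{2} + o^{2}}}{4} = \frac{3}{4} - \frac{\sqrt{o^{2} + t^{2}}}{4}$)
$X{\left(F{\left(-12,-3 \right)},-43 - 109 \right)} - 27283 = \left(\frac{3}{4} - \frac{\sqrt{\left(-43 - 109\right)^{2} + \left(-6 + 15 \left(-12\right)\right)^{2}}}{4}\right) - 27283 = \left(\frac{3}{4} - \frac{\sqrt{\left(-43 - 109\right)^{2} + \left(-6 - 180\right)^{2}}}{4}\right) - 27283 = \left(\frac{3}{4} - \frac{\sqrt{\left(-152\right)^{2} + \left(-186\right)^{2}}}{4}\right) - 27283 = \left(\frac{3}{4} - \frac{\sqrt{23104 + 34596}}{4}\right) - 27283 = \left(\frac{3}{4} - \frac{\sqrt{57700}}{4}\right) - 27283 = \left(\frac{3}{4} - \frac{10 \sqrt{577}}{4}\right) - 27283 = \left(\frac{3}{4} - \frac{5 \sqrt{577}}{2}\right) - 27283 = - \frac{109129}{4} - \frac{5 \sqrt{577}}{2}$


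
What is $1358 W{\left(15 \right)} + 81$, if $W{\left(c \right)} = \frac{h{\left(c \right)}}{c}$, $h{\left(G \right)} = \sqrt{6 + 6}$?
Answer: $81 + \frac{2716 \sqrt{3}}{15} \approx 394.62$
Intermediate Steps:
$h{\left(G \right)} = 2 \sqrt{3}$ ($h{\left(G \right)} = \sqrt{12} = 2 \sqrt{3}$)
$W{\left(c \right)} = \frac{2 \sqrt{3}}{c}$
$1358 W{\left(15 \right)} + 81 = 1358 \frac{2 \sqrt{3}}{15} + 81 = \frac{2716 \sqrt{3}}{15} + 81 = 81 + \frac{2716 \sqrt{3}}{15}$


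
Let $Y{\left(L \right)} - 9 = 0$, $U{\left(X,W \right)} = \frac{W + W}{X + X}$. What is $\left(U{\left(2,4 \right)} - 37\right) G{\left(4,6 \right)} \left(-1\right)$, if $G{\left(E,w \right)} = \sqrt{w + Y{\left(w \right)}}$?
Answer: $35 \sqrt{15} \approx 135.55$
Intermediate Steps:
$U{\left(X,W \right)} = \frac{W}{X}$ ($U{\left(X,W \right)} = \frac{2 W}{2 X} = 2 W \frac{1}{2 X} = \frac{W}{X}$)
$Y{\left(L \right)} = 9$ ($Y{\left(L \right)} = 9 + 0 = 9$)
$G{\left(E,w \right)} = \sqrt{9 + w}$ ($G{\left(E,w \right)} = \sqrt{w + 9} = \sqrt{9 + w}$)
$\left(U{\left(2,4 \right)} - 37\right) G{\left(4,6 \right)} \left(-1\right) = \left(\frac{4}{2} - 37\right) \sqrt{9 + 6} \left(-1\right) = \left(4 \cdot \frac{1}{2} - 37\right) \sqrt{15} \left(-1\right) = \left(2 - 37\right) \left(- \sqrt{15}\right) = - 35 \left(- \sqrt{15}\right) = 35 \sqrt{15}$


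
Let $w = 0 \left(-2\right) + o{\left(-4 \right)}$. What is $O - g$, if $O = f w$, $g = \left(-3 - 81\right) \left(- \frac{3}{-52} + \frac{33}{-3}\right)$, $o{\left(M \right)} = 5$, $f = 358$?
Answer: $\frac{11321}{13} \approx 870.85$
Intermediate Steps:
$w = 5$ ($w = 0 \left(-2\right) + 5 = 0 + 5 = 5$)
$g = \frac{11949}{13}$ ($g = - 84 \left(\left(-3\right) \left(- \frac{1}{52}\right) + 33 \left(- \frac{1}{3}\right)\right) = - 84 \left(\frac{3}{52} - 11\right) = \left(-84\right) \left(- \frac{569}{52}\right) = \frac{11949}{13} \approx 919.15$)
$O = 1790$ ($O = 358 \cdot 5 = 1790$)
$O - g = 1790 - \frac{11949}{13} = \frac{11321}{13}$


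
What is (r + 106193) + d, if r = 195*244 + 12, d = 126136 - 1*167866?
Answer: 112055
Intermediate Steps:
d = -41730 (d = 126136 - 167866 = -41730)
r = 47592 (r = 47580 + 12 = 47592)
(r + 106193) + d = (47592 + 106193) - 41730 = 153785 - 41730 = 112055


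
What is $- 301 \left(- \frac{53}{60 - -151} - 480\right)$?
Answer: $\frac{30501233}{211} \approx 1.4456 \cdot 10^{5}$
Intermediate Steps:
$- 301 \left(- \frac{53}{60 - -151} - 480\right) = - 301 \left(- \frac{53}{60 + 151} - 480\right) = - 301 \left(- \frac{53}{211} - 480\right) = \left(-301\right) \left(- \frac{101333}{211}\right) = \frac{30501233}{211}$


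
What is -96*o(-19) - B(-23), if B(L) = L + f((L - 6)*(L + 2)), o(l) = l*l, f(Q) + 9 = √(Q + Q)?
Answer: -34624 - √1218 ≈ -34659.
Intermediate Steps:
f(Q) = -9 + √2*√Q (f(Q) = -9 + √(Q + Q) = -9 + √(2*Q) = -9 + √2*√Q)
o(l) = l²
B(L) = -9 + L + √2*√((-6 + L)*(2 + L)) (B(L) = L + (-9 + √2*√((L - 6)*(L + 2))) = L + (-9 + √2*√((-6 + L)*(2 + L))) = -9 + L + √2*√((-6 + L)*(2 + L)))
-96*o(-19) - B(-23) = -96*(-19)² - (-9 - 23 + √(-24 - 8*(-23) + 2*(-23)²)) = -96*361 - (-9 - 23 + √(-24 + 184 + 2*529)) = -34656 - (-9 - 23 + √(-24 + 184 + 1058)) = -34656 - (-9 - 23 + √1218) = -34656 - (-32 + √1218) = -34656 + (32 - √1218) = -34624 - √1218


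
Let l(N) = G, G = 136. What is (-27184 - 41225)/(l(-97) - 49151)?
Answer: 68409/49015 ≈ 1.3957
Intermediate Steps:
l(N) = 136
(-27184 - 41225)/(l(-97) - 49151) = (-27184 - 41225)/(136 - 49151) = -68409/(-49015) = -68409*(-1/49015) = 68409/49015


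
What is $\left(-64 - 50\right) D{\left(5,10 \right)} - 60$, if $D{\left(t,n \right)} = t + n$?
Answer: $-1770$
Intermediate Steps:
$D{\left(t,n \right)} = n + t$
$\left(-64 - 50\right) D{\left(5,10 \right)} - 60 = \left(-64 - 50\right) \left(10 + 5\right) - 60 = \left(-114\right) 15 - 60 = -1710 - 60 = -1770$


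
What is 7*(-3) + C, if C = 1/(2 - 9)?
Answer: -148/7 ≈ -21.143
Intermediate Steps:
C = -1/7 (C = 1/(-7) = -1/7 ≈ -0.14286)
7*(-3) + C = 7*(-3) - 1/7 = -21 - 1/7 = -148/7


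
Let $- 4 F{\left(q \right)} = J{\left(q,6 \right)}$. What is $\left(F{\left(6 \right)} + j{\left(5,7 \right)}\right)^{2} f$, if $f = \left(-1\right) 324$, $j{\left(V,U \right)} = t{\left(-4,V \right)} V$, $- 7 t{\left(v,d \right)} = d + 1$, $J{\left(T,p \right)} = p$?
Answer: $- \frac{531441}{49} \approx -10846.0$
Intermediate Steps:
$F{\left(q \right)} = - \frac{3}{2}$ ($F{\left(q \right)} = \left(- \frac{1}{4}\right) 6 = - \frac{3}{2}$)
$t{\left(v,d \right)} = - \frac{1}{7} - \frac{d}{7}$ ($t{\left(v,d \right)} = - \frac{d + 1}{7} = - \frac{1 + d}{7} = - \frac{1}{7} - \frac{d}{7}$)
$j{\left(V,U \right)} = V \left(- \frac{1}{7} - \frac{V}{7}\right)$ ($j{\left(V,U \right)} = \left(- \frac{1}{7} - \frac{V}{7}\right) V = V \left(- \frac{1}{7} - \frac{V}{7}\right)$)
$f = -324$
$\left(F{\left(6 \right)} + j{\left(5,7 \right)}\right)^{2} f = \left(- \frac{3}{2} - \frac{5 \left(1 + 5\right)}{7}\right)^{2} \left(-324\right) = \left(- \frac{3}{2} - \frac{5}{7} \cdot 6\right)^{2} \left(-324\right) = \left(- \frac{3}{2} - \frac{30}{7}\right)^{2} \left(-324\right) = \left(- \frac{81}{14}\right)^{2} \left(-324\right) = \frac{6561}{196} \left(-324\right) = - \frac{531441}{49}$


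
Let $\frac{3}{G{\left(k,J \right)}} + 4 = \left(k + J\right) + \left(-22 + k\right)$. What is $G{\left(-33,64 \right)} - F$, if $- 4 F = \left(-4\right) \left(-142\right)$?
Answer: $\frac{3973}{28} \approx 141.89$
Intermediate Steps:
$G{\left(k,J \right)} = \frac{3}{-26 + J + 2 k}$ ($G{\left(k,J \right)} = \frac{3}{-4 + \left(\left(k + J\right) + \left(-22 + k\right)\right)} = \frac{3}{-4 + \left(\left(J + k\right) + \left(-22 + k\right)\right)} = \frac{3}{-4 + \left(-22 + J + 2 k\right)} = \frac{3}{-26 + J + 2 k}$)
$F = -142$ ($F = - \frac{\left(-4\right) \left(-142\right)}{4} = \left(- \frac{1}{4}\right) 568 = -142$)
$G{\left(-33,64 \right)} - F = \frac{3}{-26 + 64 + 2 \left(-33\right)} - -142 = \frac{3}{-26 + 64 - 66} + 142 = \frac{3}{-28} + 142 = 3 \left(- \frac{1}{28}\right) + 142 = - \frac{3}{28} + 142 = \frac{3973}{28}$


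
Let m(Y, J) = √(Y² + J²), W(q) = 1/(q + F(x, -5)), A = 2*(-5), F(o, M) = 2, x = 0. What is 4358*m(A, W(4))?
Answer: 2179*√3601/3 ≈ 43586.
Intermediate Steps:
A = -10
W(q) = 1/(2 + q) (W(q) = 1/(q + 2) = 1/(2 + q))
m(Y, J) = √(J² + Y²)
4358*m(A, W(4)) = 4358*√((1/(2 + 4))² + (-10)²) = 4358*√((1/6)² + 100) = 4358*√((⅙)² + 100) = 4358*√(1/36 + 100) = 4358*√(3601/36) = 4358*(√3601/6) = 2179*√3601/3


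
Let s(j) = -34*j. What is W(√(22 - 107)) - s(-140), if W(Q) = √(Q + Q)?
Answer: -4760 + 85^(¼)*(1 + I) ≈ -4757.0 + 3.0364*I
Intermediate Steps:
W(Q) = √2*√Q (W(Q) = √(2*Q) = √2*√Q)
W(√(22 - 107)) - s(-140) = √2*√(√(22 - 107)) - (-34)*(-140) = √2*√(√(-85)) - 1*4760 = √2*√(I*√85) - 4760 = √2*(85^(¼)*√I) - 4760 = √2*85^(¼)*√I - 4760 = -4760 + √2*85^(¼)*√I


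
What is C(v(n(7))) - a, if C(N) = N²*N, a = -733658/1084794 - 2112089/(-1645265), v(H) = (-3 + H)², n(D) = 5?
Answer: 56570695390472/892386800205 ≈ 63.393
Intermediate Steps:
a = 542059822648/892386800205 (a = -733658*1/1084794 - 2112089*(-1/1645265) = -366829/542397 + 2112089/1645265 = 542059822648/892386800205 ≈ 0.60743)
C(N) = N³
C(v(n(7))) - a = ((-3 + 5)²)³ - 1*542059822648/892386800205 = (2²)³ - 542059822648/892386800205 = 4³ - 542059822648/892386800205 = 64 - 542059822648/892386800205 = 56570695390472/892386800205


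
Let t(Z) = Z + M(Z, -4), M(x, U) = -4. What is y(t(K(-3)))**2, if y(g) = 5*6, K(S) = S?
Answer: 900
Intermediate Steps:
t(Z) = -4 + Z (t(Z) = Z - 4 = -4 + Z)
y(g) = 30
y(t(K(-3)))**2 = 30**2 = 900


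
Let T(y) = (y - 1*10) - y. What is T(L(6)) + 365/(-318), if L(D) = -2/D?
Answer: -3545/318 ≈ -11.148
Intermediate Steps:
T(y) = -10 (T(y) = (y - 10) - y = (-10 + y) - y = -10)
T(L(6)) + 365/(-318) = -10 + 365/(-318) = -10 - 1/318*365 = -10 - 365/318 = -3545/318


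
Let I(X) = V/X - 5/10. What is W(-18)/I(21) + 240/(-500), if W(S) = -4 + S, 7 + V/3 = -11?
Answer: 7184/1075 ≈ 6.6828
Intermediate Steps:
V = -54 (V = -21 + 3*(-11) = -21 - 33 = -54)
I(X) = -1/2 - 54/X (I(X) = -54/X - 5/10 = -54/X - 5*1/10 = -54/X - 1/2 = -1/2 - 54/X)
W(-18)/I(21) + 240/(-500) = (-4 - 18)/(((1/2)*(-108 - 1*21)/21)) + 240/(-500) = -22*42/(-108 - 21) + 240*(-1/500) = -22/((1/2)*(1/21)*(-129)) - 12/25 = -22/(-43/14) - 12/25 = -22*(-14/43) - 12/25 = 308/43 - 12/25 = 7184/1075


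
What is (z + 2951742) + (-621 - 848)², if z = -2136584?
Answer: 2973119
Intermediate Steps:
(z + 2951742) + (-621 - 848)² = (-2136584 + 2951742) + (-621 - 848)² = 815158 + (-1469)² = 815158 + 2157961 = 2973119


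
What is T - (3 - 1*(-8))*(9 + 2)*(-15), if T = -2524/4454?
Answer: 4040743/2227 ≈ 1814.4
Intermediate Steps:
T = -1262/2227 (T = -2524*1/4454 = -1262/2227 ≈ -0.56668)
T - (3 - 1*(-8))*(9 + 2)*(-15) = -1262/2227 - (3 - 1*(-8))*(9 + 2)*(-15) = -1262/2227 - (3 + 8)*11*(-15) = -1262/2227 - 11*11*(-15) = -1262/2227 - 121*(-15) = -1262/2227 - 1*(-1815) = -1262/2227 + 1815 = 4040743/2227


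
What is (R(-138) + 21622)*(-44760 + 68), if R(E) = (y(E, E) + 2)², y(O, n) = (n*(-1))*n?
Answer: -16206185599112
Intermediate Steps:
y(O, n) = -n² (y(O, n) = (-n)*n = -n²)
R(E) = (2 - E²)² (R(E) = (-E² + 2)² = (2 - E²)²)
(R(-138) + 21622)*(-44760 + 68) = ((-2 + (-138)²)² + 21622)*(-44760 + 68) = ((-2 + 19044)² + 21622)*(-44692) = (19042² + 21622)*(-44692) = (362597764 + 21622)*(-44692) = 362619386*(-44692) = -16206185599112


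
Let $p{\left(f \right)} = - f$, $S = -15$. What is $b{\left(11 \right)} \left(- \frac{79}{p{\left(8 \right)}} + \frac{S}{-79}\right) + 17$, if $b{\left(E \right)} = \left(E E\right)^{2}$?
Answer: $\frac{93142145}{632} \approx 1.4738 \cdot 10^{5}$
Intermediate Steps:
$b{\left(E \right)} = E^{4}$ ($b{\left(E \right)} = \left(E^{2}\right)^{2} = E^{4}$)
$b{\left(11 \right)} \left(- \frac{79}{p{\left(8 \right)}} + \frac{S}{-79}\right) + 17 = 11^{4} \left(- \frac{79}{\left(-1\right) 8} - \frac{15}{-79}\right) + 17 = 14641 \left(- \frac{79}{-8} - - \frac{15}{79}\right) + 17 = 14641 \left(\left(-79\right) \left(- \frac{1}{8}\right) + \frac{15}{79}\right) + 17 = 14641 \left(\frac{79}{8} + \frac{15}{79}\right) + 17 = 14641 \cdot \frac{6361}{632} + 17 = \frac{93131401}{632} + 17 = \frac{93142145}{632}$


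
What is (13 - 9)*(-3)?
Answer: -12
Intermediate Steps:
(13 - 9)*(-3) = 4*(-3) = -12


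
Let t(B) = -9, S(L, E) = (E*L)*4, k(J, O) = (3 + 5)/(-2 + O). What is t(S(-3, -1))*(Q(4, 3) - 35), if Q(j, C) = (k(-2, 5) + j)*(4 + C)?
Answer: -105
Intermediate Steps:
k(J, O) = 8/(-2 + O)
S(L, E) = 4*E*L
Q(j, C) = (4 + C)*(8/3 + j) (Q(j, C) = (8/(-2 + 5) + j)*(4 + C) = (8/3 + j)*(4 + C) = (4 + C)*(8/3 + j))
t(S(-3, -1))*(Q(4, 3) - 35) = -9*((32/3 + 4*4 + (8/3)*3 + 3*4) - 35) = -9*((32/3 + 16 + 8 + 12) - 35) = -9*(140/3 - 35) = -9*35/3 = -105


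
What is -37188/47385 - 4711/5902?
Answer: -3783883/2390310 ≈ -1.5830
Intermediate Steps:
-37188/47385 - 4711/5902 = -37188*1/47385 - 4711*1/5902 = -4132/5265 - 4711/5902 = -3783883/2390310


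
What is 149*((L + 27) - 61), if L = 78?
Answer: 6556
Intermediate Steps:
149*((L + 27) - 61) = 149*((78 + 27) - 61) = 149*(105 - 61) = 149*44 = 6556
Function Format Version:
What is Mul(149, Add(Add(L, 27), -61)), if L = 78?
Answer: 6556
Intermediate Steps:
Mul(149, Add(Add(L, 27), -61)) = Mul(149, Add(Add(78, 27), -61)) = Mul(149, Add(105, -61)) = Mul(149, 44) = 6556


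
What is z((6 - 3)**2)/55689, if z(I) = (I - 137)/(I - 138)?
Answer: 128/7183881 ≈ 1.7818e-5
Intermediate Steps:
z(I) = (-137 + I)/(-138 + I)
z((6 - 3)**2)/55689 = ((-137 + (6 - 3)**2)/(-138 + (6 - 3)**2))/55689 = ((-137 + 3**2)/(-138 + 3**2))*(1/55689) = ((-137 + 9)/(-138 + 9))*(1/55689) = (-128/(-129))*(1/55689) = -1/129*(-128)*(1/55689) = (128/129)*(1/55689) = 128/7183881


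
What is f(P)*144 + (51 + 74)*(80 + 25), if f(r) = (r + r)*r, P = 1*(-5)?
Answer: 20325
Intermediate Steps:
P = -5
f(r) = 2*r**2 (f(r) = (2*r)*r = 2*r**2)
f(P)*144 + (51 + 74)*(80 + 25) = (2*(-5)**2)*144 + (51 + 74)*(80 + 25) = (2*25)*144 + 125*105 = 50*144 + 13125 = 7200 + 13125 = 20325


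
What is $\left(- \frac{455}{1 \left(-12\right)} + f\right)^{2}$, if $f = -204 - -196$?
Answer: $\frac{128881}{144} \approx 895.01$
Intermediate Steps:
$f = -8$ ($f = -204 + 196 = -8$)
$\left(- \frac{455}{1 \left(-12\right)} + f\right)^{2} = \left(- \frac{455}{1 \left(-12\right)} - 8\right)^{2} = \left(- \frac{455}{-12} - 8\right)^{2} = \left(\left(-455\right) \left(- \frac{1}{12}\right) - 8\right)^{2} = \left(\frac{455}{12} - 8\right)^{2} = \left(\frac{359}{12}\right)^{2} = \frac{128881}{144}$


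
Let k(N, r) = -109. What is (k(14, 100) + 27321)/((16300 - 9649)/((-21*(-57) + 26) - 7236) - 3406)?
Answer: -163625756/20486929 ≈ -7.9868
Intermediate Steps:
(k(14, 100) + 27321)/((16300 - 9649)/((-21*(-57) + 26) - 7236) - 3406) = (-109 + 27321)/((16300 - 9649)/((-21*(-57) + 26) - 7236) - 3406) = 27212/(6651/((1197 + 26) - 7236) - 3406) = 27212/(6651/(1223 - 7236) - 3406) = 27212/(6651/(-6013) - 3406) = 27212/(6651*(-1/6013) - 3406) = 27212/(-6651/6013 - 3406) = 27212/(-20486929/6013) = 27212*(-6013/20486929) = -163625756/20486929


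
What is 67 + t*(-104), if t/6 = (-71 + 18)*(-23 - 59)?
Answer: -2711837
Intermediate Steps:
t = 26076 (t = 6*((-71 + 18)*(-23 - 59)) = 6*(-53*(-82)) = 6*4346 = 26076)
67 + t*(-104) = 67 + 26076*(-104) = 67 - 2711904 = -2711837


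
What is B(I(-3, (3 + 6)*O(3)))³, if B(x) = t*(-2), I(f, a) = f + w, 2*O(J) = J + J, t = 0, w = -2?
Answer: 0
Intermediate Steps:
O(J) = J (O(J) = (J + J)/2 = (2*J)/2 = J)
I(f, a) = -2 + f (I(f, a) = f - 2 = -2 + f)
B(x) = 0 (B(x) = 0*(-2) = 0)
B(I(-3, (3 + 6)*O(3)))³ = 0³ = 0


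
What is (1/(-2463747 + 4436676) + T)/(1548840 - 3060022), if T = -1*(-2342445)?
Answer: -2310738835703/1490727396039 ≈ -1.5501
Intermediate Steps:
T = 2342445
(1/(-2463747 + 4436676) + T)/(1548840 - 3060022) = (1/(-2463747 + 4436676) + 2342445)/(1548840 - 3060022) = (1/1972929 + 2342445)/(-1511182) = (1/1972929 + 2342445)*(-1/1511182) = (4621477671406/1972929)*(-1/1511182) = -2310738835703/1490727396039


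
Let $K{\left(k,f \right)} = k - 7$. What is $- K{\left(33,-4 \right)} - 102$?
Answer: $-128$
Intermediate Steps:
$K{\left(k,f \right)} = -7 + k$
$- K{\left(33,-4 \right)} - 102 = - (-7 + 33) - 102 = \left(-1\right) 26 - 102 = -26 - 102 = -128$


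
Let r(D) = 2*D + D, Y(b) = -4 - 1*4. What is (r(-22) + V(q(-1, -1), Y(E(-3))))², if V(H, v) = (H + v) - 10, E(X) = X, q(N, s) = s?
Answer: 7225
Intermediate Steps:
Y(b) = -8 (Y(b) = -4 - 4 = -8)
V(H, v) = -10 + H + v
r(D) = 3*D
(r(-22) + V(q(-1, -1), Y(E(-3))))² = (3*(-22) + (-10 - 1 - 8))² = (-66 - 19)² = (-85)² = 7225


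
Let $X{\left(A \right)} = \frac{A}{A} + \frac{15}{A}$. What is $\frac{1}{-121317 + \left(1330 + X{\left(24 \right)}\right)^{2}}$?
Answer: $\frac{64}{105722121} \approx 6.0536 \cdot 10^{-7}$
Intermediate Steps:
$X{\left(A \right)} = 1 + \frac{15}{A}$
$\frac{1}{-121317 + \left(1330 + X{\left(24 \right)}\right)^{2}} = \frac{1}{-121317 + \left(1330 + \frac{15 + 24}{24}\right)^{2}} = \frac{1}{-121317 + \left(1330 + \frac{1}{24} \cdot 39\right)^{2}} = \frac{1}{-121317 + \left(1330 + \frac{13}{8}\right)^{2}} = \frac{1}{-121317 + \left(\frac{10653}{8}\right)^{2}} = \frac{1}{-121317 + \frac{113486409}{64}} = \frac{1}{\frac{105722121}{64}} = \frac{64}{105722121}$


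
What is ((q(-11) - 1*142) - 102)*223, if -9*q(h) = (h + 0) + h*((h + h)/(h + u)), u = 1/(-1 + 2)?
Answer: -2409292/45 ≈ -53540.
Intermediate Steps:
u = 1 (u = 1/1 = 1)
q(h) = -h/9 - 2*h²/(9*(1 + h)) (q(h) = -((h + 0) + h*((h + h)/(h + 1)))/9 = -(h + h*((2*h)/(1 + h)))/9 = -(h + h*(2*h/(1 + h)))/9 = -(h + 2*h²/(1 + h))/9 = -h/9 - 2*h²/(9*(1 + h)))
((q(-11) - 1*142) - 102)*223 = ((-1*(-11)*(1 + 3*(-11))/(9 + 9*(-11)) - 1*142) - 102)*223 = ((-1*(-11)*(1 - 33)/(9 - 99) - 142) - 102)*223 = ((-1*(-11)*(-32)/(-90) - 142) - 102)*223 = ((-1*(-11)*(-1/90)*(-32) - 142) - 102)*223 = ((176/45 - 142) - 102)*223 = (-6214/45 - 102)*223 = -10804/45*223 = -2409292/45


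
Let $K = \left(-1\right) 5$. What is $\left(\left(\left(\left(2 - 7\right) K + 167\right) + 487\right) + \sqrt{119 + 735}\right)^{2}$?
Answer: $\left(679 + \sqrt{854}\right)^{2} \approx 5.0158 \cdot 10^{5}$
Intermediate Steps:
$K = -5$
$\left(\left(\left(\left(2 - 7\right) K + 167\right) + 487\right) + \sqrt{119 + 735}\right)^{2} = \left(\left(\left(\left(2 - 7\right) \left(-5\right) + 167\right) + 487\right) + \sqrt{119 + 735}\right)^{2} = \left(\left(\left(\left(-5\right) \left(-5\right) + 167\right) + 487\right) + \sqrt{854}\right)^{2} = \left(\left(\left(25 + 167\right) + 487\right) + \sqrt{854}\right)^{2} = \left(\left(192 + 487\right) + \sqrt{854}\right)^{2} = \left(679 + \sqrt{854}\right)^{2}$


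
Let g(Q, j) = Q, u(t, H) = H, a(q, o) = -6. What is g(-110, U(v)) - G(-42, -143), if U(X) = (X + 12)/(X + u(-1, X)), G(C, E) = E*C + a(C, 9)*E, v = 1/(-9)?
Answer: -6974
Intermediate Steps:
v = -⅑ ≈ -0.11111
G(C, E) = -6*E + C*E (G(C, E) = E*C - 6*E = C*E - 6*E = -6*E + C*E)
U(X) = (12 + X)/(2*X) (U(X) = (X + 12)/(X + X) = (12 + X)/((2*X)) = (12 + X)*(1/(2*X)) = (12 + X)/(2*X))
g(-110, U(v)) - G(-42, -143) = -110 - (-143)*(-6 - 42) = -110 - (-143)*(-48) = -110 - 1*6864 = -110 - 6864 = -6974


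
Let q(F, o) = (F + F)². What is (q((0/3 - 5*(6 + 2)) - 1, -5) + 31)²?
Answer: 45630025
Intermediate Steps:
q(F, o) = 4*F² (q(F, o) = (2*F)² = 4*F²)
(q((0/3 - 5*(6 + 2)) - 1, -5) + 31)² = (4*((0/3 - 5*(6 + 2)) - 1)² + 31)² = (4*((0*(⅓) - 5*8) - 1)² + 31)² = (4*((0 - 40) - 1)² + 31)² = (4*(-40 - 1)² + 31)² = (4*(-41)² + 31)² = (4*1681 + 31)² = (6724 + 31)² = 6755² = 45630025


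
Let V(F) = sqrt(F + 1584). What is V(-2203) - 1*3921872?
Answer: -3921872 + I*sqrt(619) ≈ -3.9219e+6 + 24.88*I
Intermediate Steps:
V(F) = sqrt(1584 + F)
V(-2203) - 1*3921872 = sqrt(1584 - 2203) - 1*3921872 = sqrt(-619) - 3921872 = I*sqrt(619) - 3921872 = -3921872 + I*sqrt(619)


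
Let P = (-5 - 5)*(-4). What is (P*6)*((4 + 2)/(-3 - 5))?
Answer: -180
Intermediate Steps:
P = 40 (P = -10*(-4) = 40)
(P*6)*((4 + 2)/(-3 - 5)) = (40*6)*((4 + 2)/(-3 - 5)) = 240*(6/(-8)) = 240*(6*(-⅛)) = 240*(-¾) = -180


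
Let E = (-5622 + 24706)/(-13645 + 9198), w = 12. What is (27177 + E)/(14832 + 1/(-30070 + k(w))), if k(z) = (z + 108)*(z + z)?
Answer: 3285558981650/1793395405313 ≈ 1.8320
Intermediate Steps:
k(z) = 2*z*(108 + z) (k(z) = (108 + z)*(2*z) = 2*z*(108 + z))
E = -19084/4447 (E = 19084/(-4447) = 19084*(-1/4447) = -19084/4447 ≈ -4.2914)
(27177 + E)/(14832 + 1/(-30070 + k(w))) = (27177 - 19084/4447)/(14832 + 1/(-30070 + 2*12*(108 + 12))) = 120837035/(4447*(14832 + 1/(-30070 + 2*12*120))) = 120837035/(4447*(14832 + 1/(-30070 + 2880))) = 120837035/(4447*(14832 + 1/(-27190))) = 120837035/(4447*(14832 - 1/27190)) = 120837035/(4447*(403282079/27190)) = (120837035/4447)*(27190/403282079) = 3285558981650/1793395405313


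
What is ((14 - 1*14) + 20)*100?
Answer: 2000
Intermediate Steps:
((14 - 1*14) + 20)*100 = ((14 - 14) + 20)*100 = (0 + 20)*100 = 20*100 = 2000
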